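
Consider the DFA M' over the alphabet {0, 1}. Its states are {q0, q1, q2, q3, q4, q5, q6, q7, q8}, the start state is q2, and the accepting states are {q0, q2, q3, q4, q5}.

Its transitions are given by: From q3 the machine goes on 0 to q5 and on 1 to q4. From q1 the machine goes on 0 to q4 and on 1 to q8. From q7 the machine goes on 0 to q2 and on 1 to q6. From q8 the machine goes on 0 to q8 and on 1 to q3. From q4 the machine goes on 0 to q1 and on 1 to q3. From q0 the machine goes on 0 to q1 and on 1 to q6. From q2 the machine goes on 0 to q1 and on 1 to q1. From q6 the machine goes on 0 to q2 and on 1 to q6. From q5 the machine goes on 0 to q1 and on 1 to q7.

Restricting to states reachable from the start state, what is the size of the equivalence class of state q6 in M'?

First remove the unreachable states {q0}; 8 states remain.
P0 = {q2,q3,q4,q5} | {q1,q6,q7,q8}.
On input 0, block {q2,q3,q4,q5} splits into {q2,q4,q5} and {q3}.
On input 1, block {q2,q4,q5} splits into {q2,q5} and {q4}.
Refine {q1,q6,q7,q8} on symbol 0: members go to different blocks, giving {q6,q7} and {q1} and {q8}.
On input 1, block {q2,q5} splits into {q2} and {q5}.
No further refinement is possible. Final partition (7 blocks): {q2} | {q6,q7} | {q3} | {q4} | {q1} | {q8} | {q5}.
State q6 belongs to the block {q6,q7}, which has 2 states.

2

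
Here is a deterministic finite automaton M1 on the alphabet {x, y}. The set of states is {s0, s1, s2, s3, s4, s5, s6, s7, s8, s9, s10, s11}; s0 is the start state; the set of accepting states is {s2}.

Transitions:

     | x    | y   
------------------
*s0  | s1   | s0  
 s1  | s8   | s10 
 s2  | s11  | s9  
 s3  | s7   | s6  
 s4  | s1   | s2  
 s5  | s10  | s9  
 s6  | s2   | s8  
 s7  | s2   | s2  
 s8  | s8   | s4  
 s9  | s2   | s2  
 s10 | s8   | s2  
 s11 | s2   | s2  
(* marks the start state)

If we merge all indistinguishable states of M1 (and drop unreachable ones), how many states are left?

5

States {s3,s5,s6,s7} cannot be reached from the start state, so discard them.
Initial partition by acceptance: {s2} | {s0,s1,s4,s8,s9,s10,s11}.
Split {s0,s1,s4,s8,s9,s10,s11} by δ(·,x) → {s0,s1,s4,s8,s10} and {s9,s11}.
Split {s0,s1,s4,s8,s10} by δ(·,y) → {s0,s1,s8} and {s4,s10}.
Split {s0,s1,s8} by δ(·,y) → {s1,s8} and {s0}.
Stable partition: {s2} | {s1,s8} | {s9,s11} | {s4,s10} | {s0} — 5 equivalence classes.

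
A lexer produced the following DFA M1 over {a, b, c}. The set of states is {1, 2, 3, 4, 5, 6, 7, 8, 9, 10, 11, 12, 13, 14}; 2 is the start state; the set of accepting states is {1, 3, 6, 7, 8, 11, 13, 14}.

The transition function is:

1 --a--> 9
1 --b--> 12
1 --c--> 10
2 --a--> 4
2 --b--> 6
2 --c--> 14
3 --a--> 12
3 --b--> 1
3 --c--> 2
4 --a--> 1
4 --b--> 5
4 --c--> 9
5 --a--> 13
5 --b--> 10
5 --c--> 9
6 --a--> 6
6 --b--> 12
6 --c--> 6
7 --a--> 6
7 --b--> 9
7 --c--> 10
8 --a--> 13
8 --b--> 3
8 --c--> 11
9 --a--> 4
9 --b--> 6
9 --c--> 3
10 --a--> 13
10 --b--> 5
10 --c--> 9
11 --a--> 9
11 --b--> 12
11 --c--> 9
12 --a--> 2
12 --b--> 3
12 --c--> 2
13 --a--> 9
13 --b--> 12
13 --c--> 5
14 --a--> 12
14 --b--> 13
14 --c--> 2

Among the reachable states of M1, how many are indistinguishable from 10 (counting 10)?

Reachable states from the start: {1,2,3,4,5,6,9,10,12,13,14}. Unreachable: {7,8,11} — drop them.
Initial partition by acceptance: {1,3,6,13,14} | {2,4,5,9,10,12}.
On input a, block {1,3,6,13,14} splits into {1,3,13,14} and {6}.
Refine {1,3,13,14} on symbol b: members go to different blocks, giving {1,13} and {3,14}.
Split {2,4,5,9,10,12} by δ(·,a) → {2,9,12} and {4,5,10}.
Split {2,9,12} by δ(·,a) → {2,9} and {12}.
Stable partition: {1,13} | {2,9} | {6} | {3,14} | {4,5,10} | {12} — 6 equivalence classes.
State 10 belongs to the block {4,5,10}, which has 3 states.

3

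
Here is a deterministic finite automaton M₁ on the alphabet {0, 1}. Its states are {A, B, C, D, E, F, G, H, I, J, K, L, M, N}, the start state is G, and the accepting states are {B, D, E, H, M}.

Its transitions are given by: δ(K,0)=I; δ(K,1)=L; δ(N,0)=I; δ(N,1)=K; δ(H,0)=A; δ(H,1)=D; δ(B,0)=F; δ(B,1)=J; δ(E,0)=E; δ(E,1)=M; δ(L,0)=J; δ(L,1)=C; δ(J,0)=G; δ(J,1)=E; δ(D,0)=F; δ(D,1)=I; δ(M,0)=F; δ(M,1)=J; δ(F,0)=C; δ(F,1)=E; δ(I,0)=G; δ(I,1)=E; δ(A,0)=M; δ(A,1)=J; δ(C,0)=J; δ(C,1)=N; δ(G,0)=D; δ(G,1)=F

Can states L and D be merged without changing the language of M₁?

No

States {A,B,H} cannot be reached from the start state, so discard them.
Start with accepting vs non-accepting: {D,E,M} | {C,F,G,I,J,K,L,N}.
On input 0, block {D,E,M} splits into {D,M} and {E}.
Split {C,F,G,I,J,K,L,N} by δ(·,0) → {C,F,I,J,K,L,N} and {G}.
Refine {C,F,I,J,K,L,N} on symbol 0: members go to different blocks, giving {C,F,K,L,N} and {I,J}.
Refine {C,F,K,L,N} on symbol 0: members go to different blocks, giving {C,K,L,N} and {F}.
No further refinement is possible. Final partition (6 blocks): {D,M} | {C,K,L,N} | {E} | {G} | {I,J} | {F}.
L and D end up in different blocks, so they are distinguishable. For instance, the string 'ε' is accepted from only D.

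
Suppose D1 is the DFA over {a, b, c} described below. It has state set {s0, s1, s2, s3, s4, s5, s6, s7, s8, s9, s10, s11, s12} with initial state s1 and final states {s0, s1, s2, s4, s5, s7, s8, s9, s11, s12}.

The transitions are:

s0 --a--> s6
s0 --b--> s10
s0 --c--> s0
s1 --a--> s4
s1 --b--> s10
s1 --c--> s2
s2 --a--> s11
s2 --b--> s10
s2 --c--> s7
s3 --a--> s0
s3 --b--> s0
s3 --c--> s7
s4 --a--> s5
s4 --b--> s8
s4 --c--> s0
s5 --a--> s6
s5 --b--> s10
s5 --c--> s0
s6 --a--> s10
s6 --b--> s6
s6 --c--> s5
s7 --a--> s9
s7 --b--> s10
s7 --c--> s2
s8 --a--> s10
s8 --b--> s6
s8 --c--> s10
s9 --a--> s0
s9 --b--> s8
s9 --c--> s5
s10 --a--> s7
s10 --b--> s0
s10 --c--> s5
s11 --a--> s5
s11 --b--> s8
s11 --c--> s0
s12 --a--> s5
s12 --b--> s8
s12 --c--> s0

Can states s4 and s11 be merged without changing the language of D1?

States {s3,s12} cannot be reached from the start state, so discard them.
Start with accepting vs non-accepting: {s0,s1,s2,s4,s5,s7,s8,s9,s11} | {s6,s10}.
Refine {s0,s1,s2,s4,s5,s7,s8,s9,s11} on symbol a: members go to different blocks, giving {s1,s2,s4,s7,s9,s11} and {s0,s5,s8}.
On input a, block {s1,s2,s4,s7,s9,s11} splits into {s1,s2,s7} and {s4,s9,s11}.
On input a, block {s6,s10} splits into {s6} and {s10}.
Split {s0,s5,s8} by δ(·,a) → {s0,s5} and {s8}.
No further refinement is possible. Final partition (6 blocks): {s1,s2,s7} | {s6} | {s0,s5} | {s4,s9,s11} | {s10} | {s8}.
s4 and s11 lie in the same block of the stable partition, so they are equivalent — no string distinguishes them.

Yes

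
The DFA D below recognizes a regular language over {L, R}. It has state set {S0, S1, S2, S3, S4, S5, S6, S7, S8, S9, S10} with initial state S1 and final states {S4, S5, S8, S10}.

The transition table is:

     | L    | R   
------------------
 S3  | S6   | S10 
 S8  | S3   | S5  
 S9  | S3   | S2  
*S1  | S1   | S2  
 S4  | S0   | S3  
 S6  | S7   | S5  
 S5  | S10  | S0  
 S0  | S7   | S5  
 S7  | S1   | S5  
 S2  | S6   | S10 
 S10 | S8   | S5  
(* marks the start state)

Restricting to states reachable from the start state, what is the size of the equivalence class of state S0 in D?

2

Reachable states from the start: {S0,S1,S2,S3,S5,S6,S7,S8,S10}. Unreachable: {S4,S9} — drop them.
P0 = {S5,S8,S10} | {S0,S1,S2,S3,S6,S7}.
On input L, block {S5,S8,S10} splits into {S5,S10} and {S8}.
Split {S5,S10} by δ(·,L) → {S5} and {S10}.
Split {S0,S1,S2,S3,S6,S7} by δ(·,R) → {S0,S6,S7} and {S2,S3} and {S1}.
On input L, block {S0,S6,S7} splits into {S0,S6} and {S7}.
The partition is now stable with 7 blocks: {S5} | {S0,S6} | {S8} | {S10} | {S2,S3} | {S1} | {S7}.
The equivalence class containing S0 is {S0,S6}, of size 2.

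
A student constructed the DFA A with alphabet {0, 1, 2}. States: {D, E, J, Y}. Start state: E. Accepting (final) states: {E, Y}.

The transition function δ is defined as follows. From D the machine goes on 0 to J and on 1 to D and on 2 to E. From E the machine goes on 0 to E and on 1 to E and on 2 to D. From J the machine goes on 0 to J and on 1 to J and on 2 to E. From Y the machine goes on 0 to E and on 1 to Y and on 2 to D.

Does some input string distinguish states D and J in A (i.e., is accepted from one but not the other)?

States {Y} cannot be reached from the start state, so discard them.
Initial partition by acceptance: {E} | {D,J}.
Stable partition: {E} | {D,J} — 2 equivalence classes.
D and J lie in the same block of the stable partition, so they are equivalent — no string distinguishes them.

No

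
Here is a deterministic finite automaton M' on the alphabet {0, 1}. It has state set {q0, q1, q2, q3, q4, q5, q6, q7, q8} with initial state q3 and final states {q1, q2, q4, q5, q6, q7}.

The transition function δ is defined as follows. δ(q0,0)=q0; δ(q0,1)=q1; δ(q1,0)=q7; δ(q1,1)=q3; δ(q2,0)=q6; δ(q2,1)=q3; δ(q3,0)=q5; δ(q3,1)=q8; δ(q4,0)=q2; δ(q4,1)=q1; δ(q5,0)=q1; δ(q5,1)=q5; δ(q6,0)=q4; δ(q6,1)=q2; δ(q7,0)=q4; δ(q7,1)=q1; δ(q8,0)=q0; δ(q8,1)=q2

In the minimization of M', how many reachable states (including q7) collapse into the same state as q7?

2

P0 = {q1,q2,q4,q5,q6,q7} | {q0,q3,q8}.
Refine {q1,q2,q4,q5,q6,q7} on symbol 1: members go to different blocks, giving {q4,q5,q6,q7} and {q1,q2}.
On input 0, block {q4,q5,q6,q7} splits into {q4,q5} and {q6,q7}.
Split {q4,q5} by δ(·,1) → {q4} and {q5}.
Refine {q0,q3,q8} on symbol 0: members go to different blocks, giving {q0,q8} and {q3}.
The partition is now stable with 6 blocks: {q4} | {q0,q8} | {q1,q2} | {q6,q7} | {q5} | {q3}.
The equivalence class containing q7 is {q6,q7}, of size 2.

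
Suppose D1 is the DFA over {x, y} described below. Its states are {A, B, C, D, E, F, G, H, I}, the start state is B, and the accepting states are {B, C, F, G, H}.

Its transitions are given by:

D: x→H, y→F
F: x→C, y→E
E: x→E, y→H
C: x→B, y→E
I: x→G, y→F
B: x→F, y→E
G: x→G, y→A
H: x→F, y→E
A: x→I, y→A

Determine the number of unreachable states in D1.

4

No path from B leads to A, D, G, I; the other 5 states are all reachable.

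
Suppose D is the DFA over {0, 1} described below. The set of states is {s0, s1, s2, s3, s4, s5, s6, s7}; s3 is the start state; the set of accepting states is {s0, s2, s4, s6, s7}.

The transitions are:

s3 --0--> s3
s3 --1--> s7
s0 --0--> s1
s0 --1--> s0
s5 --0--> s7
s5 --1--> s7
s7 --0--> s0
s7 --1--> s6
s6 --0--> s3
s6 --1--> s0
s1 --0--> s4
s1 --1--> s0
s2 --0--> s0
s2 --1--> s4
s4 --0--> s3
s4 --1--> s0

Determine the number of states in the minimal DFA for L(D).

5

First remove the unreachable states {s2,s5}; 6 states remain.
Initial partition by acceptance: {s0,s4,s6,s7} | {s1,s3}.
On input 0, block {s0,s4,s6,s7} splits into {s0,s4,s6} and {s7}.
Refine {s1,s3} on symbol 0: members go to different blocks, giving {s1} and {s3}.
Refine {s0,s4,s6} on symbol 0: members go to different blocks, giving {s4,s6} and {s0}.
Stable partition: {s4,s6} | {s1} | {s7} | {s3} | {s0} — 5 equivalence classes.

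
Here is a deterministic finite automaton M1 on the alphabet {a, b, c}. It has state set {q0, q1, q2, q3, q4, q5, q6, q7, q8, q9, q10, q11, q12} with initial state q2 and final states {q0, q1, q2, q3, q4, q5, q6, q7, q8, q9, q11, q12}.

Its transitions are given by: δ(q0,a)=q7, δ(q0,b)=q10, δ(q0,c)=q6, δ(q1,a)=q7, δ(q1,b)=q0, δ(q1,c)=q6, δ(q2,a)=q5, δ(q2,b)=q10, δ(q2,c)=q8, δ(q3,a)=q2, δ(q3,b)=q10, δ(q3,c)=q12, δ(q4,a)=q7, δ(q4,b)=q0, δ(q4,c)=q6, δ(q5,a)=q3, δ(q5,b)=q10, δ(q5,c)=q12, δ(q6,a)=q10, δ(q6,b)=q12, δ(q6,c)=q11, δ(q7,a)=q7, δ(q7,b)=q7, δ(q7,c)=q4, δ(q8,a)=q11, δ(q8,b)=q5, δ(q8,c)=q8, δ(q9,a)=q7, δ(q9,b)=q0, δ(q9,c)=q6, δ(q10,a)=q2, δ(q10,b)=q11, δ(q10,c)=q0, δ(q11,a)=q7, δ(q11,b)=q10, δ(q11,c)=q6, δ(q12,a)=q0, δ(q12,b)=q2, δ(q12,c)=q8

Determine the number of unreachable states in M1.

2

No path from q2 leads to q1, q9; the other 11 states are all reachable.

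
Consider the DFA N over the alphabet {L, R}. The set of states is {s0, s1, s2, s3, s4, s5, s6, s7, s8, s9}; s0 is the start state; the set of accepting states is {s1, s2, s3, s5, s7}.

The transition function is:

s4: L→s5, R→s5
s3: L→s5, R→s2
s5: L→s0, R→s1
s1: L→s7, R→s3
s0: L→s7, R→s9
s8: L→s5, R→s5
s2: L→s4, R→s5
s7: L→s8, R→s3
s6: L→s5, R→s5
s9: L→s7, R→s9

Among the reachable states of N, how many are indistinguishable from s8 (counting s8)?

First remove the unreachable states {s6}; 9 states remain.
Initial partition by acceptance: {s1,s2,s3,s5,s7} | {s0,s4,s8,s9}.
Split {s1,s2,s3,s5,s7} by δ(·,L) → {s2,s5,s7} and {s1,s3}.
Refine {s2,s5,s7} on symbol R: members go to different blocks, giving {s5,s7} and {s2}.
Refine {s0,s4,s8,s9} on symbol R: members go to different blocks, giving {s0,s9} and {s4,s8}.
Refine {s5,s7} on symbol L: members go to different blocks, giving {s5} and {s7}.
On input L, block {s1,s3} splits into {s1} and {s3}.
The partition is now stable with 7 blocks: {s5} | {s0,s9} | {s1} | {s2} | {s4,s8} | {s7} | {s3}.
The equivalence class containing s8 is {s4,s8}, of size 2.

2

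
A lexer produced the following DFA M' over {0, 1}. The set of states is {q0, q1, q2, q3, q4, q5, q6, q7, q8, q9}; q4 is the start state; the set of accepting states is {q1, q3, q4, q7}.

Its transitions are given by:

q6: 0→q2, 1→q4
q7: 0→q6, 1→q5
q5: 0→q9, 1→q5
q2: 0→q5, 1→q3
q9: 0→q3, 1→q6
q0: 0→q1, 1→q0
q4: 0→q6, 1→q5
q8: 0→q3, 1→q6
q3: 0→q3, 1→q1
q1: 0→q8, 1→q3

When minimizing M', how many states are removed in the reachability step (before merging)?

2

No path from q4 leads to q0, q7; the other 8 states are all reachable.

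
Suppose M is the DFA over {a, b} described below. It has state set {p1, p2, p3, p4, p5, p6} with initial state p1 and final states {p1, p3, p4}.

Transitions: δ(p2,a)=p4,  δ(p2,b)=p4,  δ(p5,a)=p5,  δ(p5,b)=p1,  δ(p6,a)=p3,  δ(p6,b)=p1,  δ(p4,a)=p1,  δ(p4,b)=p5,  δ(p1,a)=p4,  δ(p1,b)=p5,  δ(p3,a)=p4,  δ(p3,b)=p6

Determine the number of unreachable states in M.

Starting at p1 and following transitions, the reachable set is {p1, p4, p5}. That leaves p2, p3, p6 unreachable — 3 in total.

3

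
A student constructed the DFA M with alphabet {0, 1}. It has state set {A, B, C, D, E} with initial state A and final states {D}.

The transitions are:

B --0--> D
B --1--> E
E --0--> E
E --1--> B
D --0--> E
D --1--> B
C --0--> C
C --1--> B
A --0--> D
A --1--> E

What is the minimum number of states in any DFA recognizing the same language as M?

3

First remove the unreachable states {C}; 4 states remain.
P0 = {D} | {A,B,E}.
Refine {A,B,E} on symbol 0: members go to different blocks, giving {A,B} and {E}.
No further refinement is possible. Final partition (3 blocks): {D} | {A,B} | {E}.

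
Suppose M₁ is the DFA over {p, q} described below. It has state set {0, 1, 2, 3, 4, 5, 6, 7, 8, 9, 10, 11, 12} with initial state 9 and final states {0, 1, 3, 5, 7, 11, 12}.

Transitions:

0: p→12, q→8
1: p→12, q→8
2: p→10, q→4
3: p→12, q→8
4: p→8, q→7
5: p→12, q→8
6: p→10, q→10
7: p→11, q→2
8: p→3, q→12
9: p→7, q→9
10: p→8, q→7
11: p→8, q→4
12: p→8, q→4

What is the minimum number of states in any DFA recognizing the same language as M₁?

7

States {0,1,5,6} cannot be reached from the start state, so discard them.
Start with accepting vs non-accepting: {3,7,11,12} | {2,4,8,9,10}.
Split {3,7,11,12} by δ(·,p) → {3,7} and {11,12}.
Split {2,4,8,9,10} by δ(·,p) → {2,4,10} and {8,9}.
On input q, block {3,7} splits into {3} and {7}.
Refine {2,4,10} on symbol p: members go to different blocks, giving {4,10} and {2}.
Refine {8,9} on symbol p: members go to different blocks, giving {8} and {9}.
The partition is now stable with 7 blocks: {3} | {4,10} | {11,12} | {8} | {7} | {2} | {9}.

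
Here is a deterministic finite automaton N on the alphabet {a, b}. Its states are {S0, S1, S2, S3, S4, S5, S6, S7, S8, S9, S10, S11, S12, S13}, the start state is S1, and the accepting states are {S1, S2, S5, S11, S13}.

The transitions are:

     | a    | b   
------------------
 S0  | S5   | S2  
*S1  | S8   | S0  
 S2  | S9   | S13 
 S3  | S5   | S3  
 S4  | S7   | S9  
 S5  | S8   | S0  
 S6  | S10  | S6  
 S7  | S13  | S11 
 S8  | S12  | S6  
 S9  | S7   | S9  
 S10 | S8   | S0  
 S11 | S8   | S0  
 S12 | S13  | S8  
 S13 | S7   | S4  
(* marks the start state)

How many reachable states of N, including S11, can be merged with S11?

3

States {S3} cannot be reached from the start state, so discard them.
Start with accepting vs non-accepting: {S1,S2,S5,S11,S13} | {S0,S4,S6,S7,S8,S9,S10,S12}.
On input b, block {S1,S2,S5,S11,S13} splits into {S1,S5,S11,S13} and {S2}.
Split {S0,S4,S6,S7,S8,S9,S10,S12} by δ(·,a) → {S4,S6,S8,S9,S10} and {S0,S7,S12}.
On input a, block {S1,S5,S11,S13} splits into {S1,S5,S11} and {S13}.
Split {S4,S6,S8,S9,S10} by δ(·,a) → {S4,S8,S9} and {S6,S10}.
Split {S4,S8,S9} by δ(·,b) → {S4,S9} and {S8}.
Split {S0,S7,S12} by δ(·,a) → {S7,S12} and {S0}.
On input b, block {S7,S12} splits into {S7} and {S12}.
On input a, block {S6,S10} splits into {S6} and {S10}.
The partition is now stable with 10 blocks: {S1,S5,S11} | {S4,S9} | {S2} | {S7} | {S13} | {S6} | {S8} | {S0} | {S12} | {S10}.
The equivalence class containing S11 is {S1,S5,S11}, of size 3.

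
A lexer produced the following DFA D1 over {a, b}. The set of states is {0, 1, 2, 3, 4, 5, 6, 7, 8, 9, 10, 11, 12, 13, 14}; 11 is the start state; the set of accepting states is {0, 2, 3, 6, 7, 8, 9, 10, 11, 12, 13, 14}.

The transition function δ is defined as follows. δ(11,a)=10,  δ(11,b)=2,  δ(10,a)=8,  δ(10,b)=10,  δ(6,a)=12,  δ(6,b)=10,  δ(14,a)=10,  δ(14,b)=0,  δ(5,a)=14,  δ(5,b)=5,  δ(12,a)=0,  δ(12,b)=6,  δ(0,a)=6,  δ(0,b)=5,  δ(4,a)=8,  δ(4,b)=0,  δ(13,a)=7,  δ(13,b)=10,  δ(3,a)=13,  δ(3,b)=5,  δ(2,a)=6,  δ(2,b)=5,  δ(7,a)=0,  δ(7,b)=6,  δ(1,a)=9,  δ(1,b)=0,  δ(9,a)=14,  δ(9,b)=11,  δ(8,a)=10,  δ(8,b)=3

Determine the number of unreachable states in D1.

3

BFS from 11 reaches {0, 2, 3, 5, 6, 7, 8, 10, 11, 12, 13, 14}; the 3 state(s) 1, 4, 9 are never visited.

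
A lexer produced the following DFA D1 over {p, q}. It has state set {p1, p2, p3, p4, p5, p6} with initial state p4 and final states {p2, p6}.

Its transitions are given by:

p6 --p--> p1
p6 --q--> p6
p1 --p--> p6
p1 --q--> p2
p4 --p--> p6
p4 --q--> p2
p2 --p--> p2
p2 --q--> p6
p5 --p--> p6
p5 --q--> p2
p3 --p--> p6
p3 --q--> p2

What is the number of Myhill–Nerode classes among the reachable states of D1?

First remove the unreachable states {p3,p5}; 4 states remain.
Start with accepting vs non-accepting: {p2,p6} | {p1,p4}.
Refine {p2,p6} on symbol p: members go to different blocks, giving {p2} and {p6}.
No further refinement is possible. Final partition (3 blocks): {p2} | {p1,p4} | {p6}.

3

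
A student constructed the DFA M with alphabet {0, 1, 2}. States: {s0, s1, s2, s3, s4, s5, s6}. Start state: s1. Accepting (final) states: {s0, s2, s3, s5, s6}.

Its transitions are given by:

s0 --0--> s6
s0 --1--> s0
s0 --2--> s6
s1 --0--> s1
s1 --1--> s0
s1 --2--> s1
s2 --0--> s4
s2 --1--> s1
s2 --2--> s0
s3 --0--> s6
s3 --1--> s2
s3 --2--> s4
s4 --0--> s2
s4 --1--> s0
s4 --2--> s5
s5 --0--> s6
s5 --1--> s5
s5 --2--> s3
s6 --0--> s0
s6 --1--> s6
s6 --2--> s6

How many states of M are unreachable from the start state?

BFS from s1 reaches {s0, s1, s6}; the 4 state(s) s2, s3, s4, s5 are never visited.

4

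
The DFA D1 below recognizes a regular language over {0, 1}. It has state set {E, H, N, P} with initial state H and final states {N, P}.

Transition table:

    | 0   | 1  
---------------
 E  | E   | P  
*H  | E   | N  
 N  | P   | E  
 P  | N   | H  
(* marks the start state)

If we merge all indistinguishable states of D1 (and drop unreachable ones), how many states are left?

2

Initial partition by acceptance: {N,P} | {E,H}.
No further refinement is possible. Final partition (2 blocks): {N,P} | {E,H}.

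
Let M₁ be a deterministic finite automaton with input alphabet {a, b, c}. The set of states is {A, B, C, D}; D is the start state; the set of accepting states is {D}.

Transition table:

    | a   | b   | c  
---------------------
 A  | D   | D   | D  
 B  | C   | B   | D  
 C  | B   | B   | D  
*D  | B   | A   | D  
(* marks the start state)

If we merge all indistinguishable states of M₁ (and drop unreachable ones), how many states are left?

Initial partition by acceptance: {D} | {A,B,C}.
On input a, block {A,B,C} splits into {B,C} and {A}.
The partition is now stable with 3 blocks: {D} | {B,C} | {A}.

3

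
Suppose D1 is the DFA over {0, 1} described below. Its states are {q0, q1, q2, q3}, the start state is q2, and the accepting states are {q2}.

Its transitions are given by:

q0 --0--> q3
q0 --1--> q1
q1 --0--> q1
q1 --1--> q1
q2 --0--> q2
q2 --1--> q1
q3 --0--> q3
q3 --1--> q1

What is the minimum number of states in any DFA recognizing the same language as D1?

First remove the unreachable states {q0,q3}; 2 states remain.
P0 = {q2} | {q1}.
No further refinement is possible. Final partition (2 blocks): {q2} | {q1}.

2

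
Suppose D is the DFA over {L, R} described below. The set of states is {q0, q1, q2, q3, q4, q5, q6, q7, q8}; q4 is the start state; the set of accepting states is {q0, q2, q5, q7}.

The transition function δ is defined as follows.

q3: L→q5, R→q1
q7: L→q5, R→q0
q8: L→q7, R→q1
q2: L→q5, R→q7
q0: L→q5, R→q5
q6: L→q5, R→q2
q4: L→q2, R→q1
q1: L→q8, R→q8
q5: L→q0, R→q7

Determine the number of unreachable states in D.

Starting at q4 and following transitions, the reachable set is {q0, q1, q2, q4, q5, q7, q8}. That leaves q3, q6 unreachable — 2 in total.

2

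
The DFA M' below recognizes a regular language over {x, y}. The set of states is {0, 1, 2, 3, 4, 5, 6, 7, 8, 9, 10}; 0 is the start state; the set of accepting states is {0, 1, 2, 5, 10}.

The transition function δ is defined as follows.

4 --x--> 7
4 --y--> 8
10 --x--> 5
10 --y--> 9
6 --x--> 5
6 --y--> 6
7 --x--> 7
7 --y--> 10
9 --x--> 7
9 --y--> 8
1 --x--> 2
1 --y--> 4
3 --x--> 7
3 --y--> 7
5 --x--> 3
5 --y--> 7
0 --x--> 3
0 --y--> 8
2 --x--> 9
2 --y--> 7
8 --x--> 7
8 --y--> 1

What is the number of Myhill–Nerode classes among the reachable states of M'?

States {6} cannot be reached from the start state, so discard them.
Start with accepting vs non-accepting: {0,1,2,5,10} | {3,4,7,8,9}.
Split {0,1,2,5,10} by δ(·,x) → {0,2,5} and {1,10}.
On input y, block {3,4,7,8,9} splits into {3,4,9} and {7,8}.
No further refinement is possible. Final partition (4 blocks): {0,2,5} | {3,4,9} | {1,10} | {7,8}.

4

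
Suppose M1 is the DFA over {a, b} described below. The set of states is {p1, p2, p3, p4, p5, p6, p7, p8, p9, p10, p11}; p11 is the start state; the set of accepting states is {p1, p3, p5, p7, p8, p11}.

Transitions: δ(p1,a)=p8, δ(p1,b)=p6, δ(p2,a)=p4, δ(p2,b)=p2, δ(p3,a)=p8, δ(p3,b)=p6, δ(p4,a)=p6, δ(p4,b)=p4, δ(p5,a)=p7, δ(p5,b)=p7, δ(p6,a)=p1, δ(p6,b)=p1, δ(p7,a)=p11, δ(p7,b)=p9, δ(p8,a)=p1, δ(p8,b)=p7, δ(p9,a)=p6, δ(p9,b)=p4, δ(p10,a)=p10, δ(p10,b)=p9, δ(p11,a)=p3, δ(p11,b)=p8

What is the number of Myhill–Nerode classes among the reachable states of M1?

6

First remove the unreachable states {p2,p5,p10}; 8 states remain.
P0 = {p1,p3,p7,p8,p11} | {p4,p6,p9}.
On input b, block {p1,p3,p7,p8,p11} splits into {p1,p3,p7} and {p8,p11}.
Split {p4,p6,p9} by δ(·,a) → {p4,p9} and {p6}.
Refine {p1,p3,p7} on symbol b: members go to different blocks, giving {p1,p3} and {p7}.
On input b, block {p8,p11} splits into {p8} and {p11}.
Stable partition: {p1,p3} | {p4,p9} | {p8} | {p6} | {p7} | {p11} — 6 equivalence classes.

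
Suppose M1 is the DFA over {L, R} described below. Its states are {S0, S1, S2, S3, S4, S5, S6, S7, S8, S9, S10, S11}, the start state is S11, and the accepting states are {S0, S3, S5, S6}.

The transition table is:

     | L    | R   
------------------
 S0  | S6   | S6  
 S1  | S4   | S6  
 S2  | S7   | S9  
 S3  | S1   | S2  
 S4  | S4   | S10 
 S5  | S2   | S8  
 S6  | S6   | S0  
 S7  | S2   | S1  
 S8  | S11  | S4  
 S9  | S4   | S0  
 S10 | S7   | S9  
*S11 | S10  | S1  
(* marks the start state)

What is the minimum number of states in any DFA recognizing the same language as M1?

First remove the unreachable states {S3,S5,S8}; 9 states remain.
P0 = {S0,S6} | {S1,S2,S4,S7,S9,S10,S11}.
Split {S1,S2,S4,S7,S9,S10,S11} by δ(·,R) → {S2,S4,S7,S10,S11} and {S1,S9}.
On input R, block {S2,S4,S7,S10,S11} splits into {S2,S7,S10,S11} and {S4}.
The partition is now stable with 4 blocks: {S0,S6} | {S2,S7,S10,S11} | {S1,S9} | {S4}.

4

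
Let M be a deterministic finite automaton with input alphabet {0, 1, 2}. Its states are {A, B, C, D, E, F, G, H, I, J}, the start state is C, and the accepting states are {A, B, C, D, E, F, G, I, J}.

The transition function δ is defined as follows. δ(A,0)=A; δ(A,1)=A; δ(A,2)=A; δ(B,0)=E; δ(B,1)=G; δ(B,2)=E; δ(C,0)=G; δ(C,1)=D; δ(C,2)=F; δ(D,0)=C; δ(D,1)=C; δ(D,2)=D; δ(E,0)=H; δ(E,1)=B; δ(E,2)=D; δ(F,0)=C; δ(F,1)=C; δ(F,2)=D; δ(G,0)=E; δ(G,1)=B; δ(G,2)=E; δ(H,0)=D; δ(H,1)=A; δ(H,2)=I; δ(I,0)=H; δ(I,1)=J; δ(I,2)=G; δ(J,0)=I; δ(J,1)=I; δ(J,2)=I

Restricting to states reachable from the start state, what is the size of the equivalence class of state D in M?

All states are reachable from the start state.
Start with accepting vs non-accepting: {A,B,C,D,E,F,G,I,J} | {H}.
Split {A,B,C,D,E,F,G,I,J} by δ(·,0) → {A,B,C,D,F,G,J} and {E,I}.
Split {A,B,C,D,F,G,J} by δ(·,0) → {A,C,D,F} and {B,G,J}.
Refine {A,C,D,F} on symbol 0: members go to different blocks, giving {A,D,F} and {C}.
Refine {A,D,F} on symbol 0: members go to different blocks, giving {D,F} and {A}.
On input 2, block {E,I} splits into {E} and {I}.
Split {B,G,J} by δ(·,0) → {B,G} and {J}.
No further refinement is possible. Final partition (8 blocks): {D,F} | {H} | {E} | {B,G} | {C} | {A} | {I} | {J}.
State D belongs to the block {D,F}, which has 2 states.

2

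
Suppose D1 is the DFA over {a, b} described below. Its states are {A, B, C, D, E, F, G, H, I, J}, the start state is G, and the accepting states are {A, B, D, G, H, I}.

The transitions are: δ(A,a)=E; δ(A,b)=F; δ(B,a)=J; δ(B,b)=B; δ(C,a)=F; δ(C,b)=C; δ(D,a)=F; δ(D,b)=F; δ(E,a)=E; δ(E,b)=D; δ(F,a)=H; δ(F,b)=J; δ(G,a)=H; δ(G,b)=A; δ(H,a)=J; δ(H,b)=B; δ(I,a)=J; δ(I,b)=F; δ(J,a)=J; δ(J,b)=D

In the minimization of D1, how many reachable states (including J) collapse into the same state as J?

2

States {C,I} cannot be reached from the start state, so discard them.
P0 = {A,B,D,G,H} | {E,F,J}.
Split {A,B,D,G,H} by δ(·,a) → {A,B,D,H} and {G}.
Refine {A,B,D,H} on symbol b: members go to different blocks, giving {A,D} and {B,H}.
On input a, block {E,F,J} splits into {E,J} and {F}.
On input a, block {A,D} splits into {A} and {D}.
No further refinement is possible. Final partition (6 blocks): {A} | {E,J} | {G} | {B,H} | {F} | {D}.
The equivalence class containing J is {E,J}, of size 2.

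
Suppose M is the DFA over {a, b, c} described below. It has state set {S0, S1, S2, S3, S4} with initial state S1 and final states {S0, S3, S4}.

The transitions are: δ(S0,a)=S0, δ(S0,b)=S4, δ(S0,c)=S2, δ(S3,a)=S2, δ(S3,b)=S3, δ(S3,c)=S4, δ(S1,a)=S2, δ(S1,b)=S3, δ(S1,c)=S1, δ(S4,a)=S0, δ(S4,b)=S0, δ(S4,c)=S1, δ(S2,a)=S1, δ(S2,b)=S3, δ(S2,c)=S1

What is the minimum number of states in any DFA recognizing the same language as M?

3

Initial partition by acceptance: {S0,S3,S4} | {S1,S2}.
Split {S0,S3,S4} by δ(·,a) → {S0,S4} and {S3}.
The partition is now stable with 3 blocks: {S0,S4} | {S1,S2} | {S3}.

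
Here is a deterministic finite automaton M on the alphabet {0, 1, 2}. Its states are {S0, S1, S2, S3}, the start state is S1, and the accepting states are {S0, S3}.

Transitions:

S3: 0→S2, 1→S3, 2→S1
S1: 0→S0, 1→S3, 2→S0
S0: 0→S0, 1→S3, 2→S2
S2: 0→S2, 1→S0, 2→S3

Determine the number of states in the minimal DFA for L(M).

4

All states are reachable from the start state.
Start with accepting vs non-accepting: {S0,S3} | {S1,S2}.
Refine {S0,S3} on symbol 0: members go to different blocks, giving {S0} and {S3}.
Refine {S1,S2} on symbol 0: members go to different blocks, giving {S1} and {S2}.
The partition is now stable with 4 blocks: {S0} | {S1} | {S3} | {S2}.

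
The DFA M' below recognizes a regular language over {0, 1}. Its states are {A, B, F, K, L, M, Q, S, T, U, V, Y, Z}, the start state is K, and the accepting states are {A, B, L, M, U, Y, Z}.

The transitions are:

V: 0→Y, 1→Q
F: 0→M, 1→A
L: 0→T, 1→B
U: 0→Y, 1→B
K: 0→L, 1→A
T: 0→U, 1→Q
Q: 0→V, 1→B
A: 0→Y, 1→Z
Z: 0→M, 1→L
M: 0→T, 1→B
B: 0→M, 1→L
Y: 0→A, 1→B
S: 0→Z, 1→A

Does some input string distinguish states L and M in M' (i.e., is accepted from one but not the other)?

No

Reachable states from the start: {A,B,K,L,M,Q,T,U,V,Y,Z}. Unreachable: {F,S} — drop them.
Initial partition by acceptance: {A,B,L,M,U,Y,Z} | {K,Q,T,V}.
Split {A,B,L,M,U,Y,Z} by δ(·,0) → {A,B,U,Y,Z} and {L,M}.
On input 0, block {A,B,U,Y,Z} splits into {A,U,Y} and {B,Z}.
On input 0, block {K,Q,T,V} splits into {T,V} and {Q} and {K}.
Stable partition: {A,U,Y} | {T,V} | {L,M} | {B,Z} | {Q} | {K} — 6 equivalence classes.
L and M lie in the same block of the stable partition, so they are equivalent — no string distinguishes them.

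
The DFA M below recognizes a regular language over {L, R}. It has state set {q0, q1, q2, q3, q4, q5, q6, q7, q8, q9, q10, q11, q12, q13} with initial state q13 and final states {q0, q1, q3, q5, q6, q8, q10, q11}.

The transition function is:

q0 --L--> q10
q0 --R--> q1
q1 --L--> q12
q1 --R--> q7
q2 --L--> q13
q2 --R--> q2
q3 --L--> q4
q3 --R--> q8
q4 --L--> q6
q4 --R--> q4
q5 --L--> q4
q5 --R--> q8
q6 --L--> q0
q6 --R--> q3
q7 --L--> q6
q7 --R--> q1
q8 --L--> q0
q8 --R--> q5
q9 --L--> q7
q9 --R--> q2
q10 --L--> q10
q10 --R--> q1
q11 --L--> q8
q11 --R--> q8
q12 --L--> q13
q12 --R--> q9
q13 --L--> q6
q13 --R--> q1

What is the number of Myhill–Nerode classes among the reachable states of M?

7

Reachable states from the start: {q0,q1,q2,q3,q4,q5,q6,q7,q8,q9,q10,q12,q13}. Unreachable: {q11} — drop them.
P0 = {q0,q1,q3,q5,q6,q8,q10} | {q2,q4,q7,q9,q12,q13}.
On input L, block {q0,q1,q3,q5,q6,q8,q10} splits into {q0,q6,q8,q10} and {q1,q3,q5}.
On input L, block {q2,q4,q7,q9,q12,q13} splits into {q2,q9,q12} and {q4,q7,q13}.
Split {q1,q3,q5} by δ(·,L) → {q3,q5} and {q1}.
Refine {q0,q6,q8,q10} on symbol R: members go to different blocks, giving {q0,q10} and {q6,q8}.
On input R, block {q4,q7,q13} splits into {q7,q13} and {q4}.
No further refinement is possible. Final partition (7 blocks): {q0,q10} | {q2,q9,q12} | {q3,q5} | {q7,q13} | {q1} | {q6,q8} | {q4}.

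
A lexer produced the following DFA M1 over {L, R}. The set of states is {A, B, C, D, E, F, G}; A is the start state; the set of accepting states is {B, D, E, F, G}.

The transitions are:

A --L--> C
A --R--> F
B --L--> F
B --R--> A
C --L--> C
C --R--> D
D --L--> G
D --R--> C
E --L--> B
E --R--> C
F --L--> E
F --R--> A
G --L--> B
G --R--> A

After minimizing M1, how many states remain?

2

Every state is reachable, so we keep all 7.
Initial partition by acceptance: {B,D,E,F,G} | {A,C}.
No further refinement is possible. Final partition (2 blocks): {B,D,E,F,G} | {A,C}.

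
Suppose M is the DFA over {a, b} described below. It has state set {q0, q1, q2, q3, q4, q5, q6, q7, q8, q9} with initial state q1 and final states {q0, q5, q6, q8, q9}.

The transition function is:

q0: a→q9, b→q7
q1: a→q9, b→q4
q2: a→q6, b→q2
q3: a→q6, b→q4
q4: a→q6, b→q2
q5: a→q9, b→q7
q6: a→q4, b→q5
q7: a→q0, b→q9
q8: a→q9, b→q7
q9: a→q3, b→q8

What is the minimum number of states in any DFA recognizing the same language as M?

All states are reachable from the start state.
Start with accepting vs non-accepting: {q0,q5,q6,q8,q9} | {q1,q2,q3,q4,q7}.
On input a, block {q0,q5,q6,q8,q9} splits into {q0,q5,q8} and {q6,q9}.
Split {q1,q2,q3,q4,q7} by δ(·,a) → {q1,q2,q3,q4} and {q7}.
Stable partition: {q0,q5,q8} | {q1,q2,q3,q4} | {q6,q9} | {q7} — 4 equivalence classes.

4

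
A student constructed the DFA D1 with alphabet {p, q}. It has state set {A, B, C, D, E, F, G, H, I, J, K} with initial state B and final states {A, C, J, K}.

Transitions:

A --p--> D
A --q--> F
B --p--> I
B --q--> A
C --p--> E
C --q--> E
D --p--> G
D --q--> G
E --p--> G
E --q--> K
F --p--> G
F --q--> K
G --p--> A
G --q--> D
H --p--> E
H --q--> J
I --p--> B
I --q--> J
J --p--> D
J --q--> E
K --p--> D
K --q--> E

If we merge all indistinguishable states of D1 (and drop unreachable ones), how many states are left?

States {C,H} cannot be reached from the start state, so discard them.
Start with accepting vs non-accepting: {A,J,K} | {B,D,E,F,G,I}.
Refine {B,D,E,F,G,I} on symbol p: members go to different blocks, giving {B,D,E,F,I} and {G}.
Refine {B,D,E,F,I} on symbol p: members go to different blocks, giving {D,E,F} and {B,I}.
Refine {D,E,F} on symbol q: members go to different blocks, giving {E,F} and {D}.
The partition is now stable with 5 blocks: {A,J,K} | {E,F} | {G} | {B,I} | {D}.

5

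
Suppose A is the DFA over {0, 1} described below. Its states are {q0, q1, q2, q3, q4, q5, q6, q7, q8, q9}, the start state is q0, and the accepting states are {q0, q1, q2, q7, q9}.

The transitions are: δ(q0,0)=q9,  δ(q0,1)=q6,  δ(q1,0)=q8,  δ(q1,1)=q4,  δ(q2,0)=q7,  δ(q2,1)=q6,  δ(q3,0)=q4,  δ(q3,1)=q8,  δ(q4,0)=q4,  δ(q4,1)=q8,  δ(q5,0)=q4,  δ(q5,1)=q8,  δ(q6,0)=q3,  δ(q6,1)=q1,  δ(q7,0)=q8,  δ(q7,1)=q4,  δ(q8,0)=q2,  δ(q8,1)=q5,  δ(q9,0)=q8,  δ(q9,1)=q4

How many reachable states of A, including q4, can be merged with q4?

Initial partition by acceptance: {q0,q1,q2,q7,q9} | {q3,q4,q5,q6,q8}.
Split {q0,q1,q2,q7,q9} by δ(·,0) → {q1,q7,q9} and {q0,q2}.
On input 0, block {q3,q4,q5,q6,q8} splits into {q3,q4,q5,q6} and {q8}.
On input 1, block {q3,q4,q5,q6} splits into {q3,q4,q5} and {q6}.
No further refinement is possible. Final partition (5 blocks): {q1,q7,q9} | {q3,q4,q5} | {q0,q2} | {q8} | {q6}.
State q4 belongs to the block {q3,q4,q5}, which has 3 states.

3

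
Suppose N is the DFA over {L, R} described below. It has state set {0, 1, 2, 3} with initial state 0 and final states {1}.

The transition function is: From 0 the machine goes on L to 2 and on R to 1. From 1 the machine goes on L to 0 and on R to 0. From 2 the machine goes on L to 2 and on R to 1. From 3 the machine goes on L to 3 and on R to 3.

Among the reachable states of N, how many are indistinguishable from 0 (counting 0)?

2

First remove the unreachable states {3}; 3 states remain.
Initial partition by acceptance: {1} | {0,2}.
The partition is now stable with 2 blocks: {1} | {0,2}.
State 0 belongs to the block {0,2}, which has 2 states.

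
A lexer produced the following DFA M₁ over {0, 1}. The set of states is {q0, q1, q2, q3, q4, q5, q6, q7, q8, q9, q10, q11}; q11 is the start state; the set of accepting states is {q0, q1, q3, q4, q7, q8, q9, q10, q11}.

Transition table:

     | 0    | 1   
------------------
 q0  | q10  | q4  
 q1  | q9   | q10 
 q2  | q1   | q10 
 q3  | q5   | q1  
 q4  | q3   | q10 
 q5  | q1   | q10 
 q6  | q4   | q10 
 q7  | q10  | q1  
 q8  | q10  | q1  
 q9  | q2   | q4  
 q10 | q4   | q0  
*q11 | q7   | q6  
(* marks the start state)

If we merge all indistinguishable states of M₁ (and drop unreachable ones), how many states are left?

6

Reachable states from the start: {q0,q1,q2,q3,q4,q5,q6,q7,q9,q10,q11}. Unreachable: {q8} — drop them.
P0 = {q0,q1,q3,q4,q7,q9,q10,q11} | {q2,q5,q6}.
Split {q0,q1,q3,q4,q7,q9,q10,q11} by δ(·,0) → {q0,q1,q4,q7,q10,q11} and {q3,q9}.
Split {q0,q1,q4,q7,q10,q11} by δ(·,0) → {q0,q7,q10,q11} and {q1,q4}.
Split {q0,q7,q10,q11} by δ(·,0) → {q0,q7,q11} and {q10}.
Split {q0,q7,q11} by δ(·,0) → {q0,q7} and {q11}.
No further refinement is possible. Final partition (6 blocks): {q0,q7} | {q2,q5,q6} | {q3,q9} | {q1,q4} | {q10} | {q11}.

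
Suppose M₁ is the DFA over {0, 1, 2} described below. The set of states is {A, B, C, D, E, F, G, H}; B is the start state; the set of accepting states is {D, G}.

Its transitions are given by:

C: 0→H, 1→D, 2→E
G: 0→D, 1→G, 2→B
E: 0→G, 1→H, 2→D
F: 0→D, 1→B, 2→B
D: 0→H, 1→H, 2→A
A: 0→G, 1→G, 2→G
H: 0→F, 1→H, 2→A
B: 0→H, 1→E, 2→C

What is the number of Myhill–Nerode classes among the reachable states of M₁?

8

Initial partition by acceptance: {D,G} | {A,B,C,E,F,H}.
Split {D,G} by δ(·,0) → {D} and {G}.
On input 0, block {A,B,C,E,F,H} splits into {B,C,H} and {A,E} and {F}.
Refine {B,C,H} on symbol 0: members go to different blocks, giving {B,C} and {H}.
On input 1, block {B,C} splits into {B} and {C}.
Refine {A,E} on symbol 1: members go to different blocks, giving {A} and {E}.
No further refinement is possible. Final partition (8 blocks): {D} | {B} | {G} | {A} | {F} | {H} | {C} | {E}.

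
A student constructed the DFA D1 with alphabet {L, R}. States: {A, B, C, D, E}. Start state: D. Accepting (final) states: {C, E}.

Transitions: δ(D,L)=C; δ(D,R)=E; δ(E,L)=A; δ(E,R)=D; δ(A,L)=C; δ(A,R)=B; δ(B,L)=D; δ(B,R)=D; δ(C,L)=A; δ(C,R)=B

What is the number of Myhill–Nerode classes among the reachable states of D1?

Every state is reachable, so we keep all 5.
P0 = {C,E} | {A,B,D}.
Refine {A,B,D} on symbol L: members go to different blocks, giving {A,D} and {B}.
Split {C,E} by δ(·,R) → {C} and {E}.
On input R, block {A,D} splits into {A} and {D}.
The partition is now stable with 5 blocks: {C} | {A} | {B} | {E} | {D}.

5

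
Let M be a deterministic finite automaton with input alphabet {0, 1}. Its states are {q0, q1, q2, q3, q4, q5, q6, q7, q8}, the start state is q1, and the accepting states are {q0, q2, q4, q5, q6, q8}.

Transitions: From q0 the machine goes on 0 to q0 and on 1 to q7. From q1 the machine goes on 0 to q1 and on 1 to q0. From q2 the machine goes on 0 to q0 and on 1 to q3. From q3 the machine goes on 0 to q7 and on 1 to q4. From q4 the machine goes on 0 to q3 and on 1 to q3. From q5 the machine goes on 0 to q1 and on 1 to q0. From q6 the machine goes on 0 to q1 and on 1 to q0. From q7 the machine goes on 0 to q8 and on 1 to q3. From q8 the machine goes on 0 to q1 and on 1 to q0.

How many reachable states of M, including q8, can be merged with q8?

1

First remove the unreachable states {q2,q5,q6}; 6 states remain.
Initial partition by acceptance: {q0,q4,q8} | {q1,q3,q7}.
Refine {q0,q4,q8} on symbol 0: members go to different blocks, giving {q4,q8} and {q0}.
Refine {q4,q8} on symbol 1: members go to different blocks, giving {q4} and {q8}.
On input 0, block {q1,q3,q7} splits into {q1,q3} and {q7}.
Split {q1,q3} by δ(·,0) → {q1} and {q3}.
Stable partition: {q4} | {q1} | {q0} | {q8} | {q7} | {q3} — 6 equivalence classes.
State q8 belongs to the block {q8}, which has 1 states.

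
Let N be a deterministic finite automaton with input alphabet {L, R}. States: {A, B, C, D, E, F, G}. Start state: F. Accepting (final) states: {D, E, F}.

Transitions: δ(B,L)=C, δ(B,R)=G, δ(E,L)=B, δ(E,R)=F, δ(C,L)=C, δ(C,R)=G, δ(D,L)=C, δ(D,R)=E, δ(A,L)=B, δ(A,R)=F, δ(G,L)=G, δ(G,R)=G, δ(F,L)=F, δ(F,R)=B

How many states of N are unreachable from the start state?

No path from F leads to A, D, E; the other 4 states are all reachable.

3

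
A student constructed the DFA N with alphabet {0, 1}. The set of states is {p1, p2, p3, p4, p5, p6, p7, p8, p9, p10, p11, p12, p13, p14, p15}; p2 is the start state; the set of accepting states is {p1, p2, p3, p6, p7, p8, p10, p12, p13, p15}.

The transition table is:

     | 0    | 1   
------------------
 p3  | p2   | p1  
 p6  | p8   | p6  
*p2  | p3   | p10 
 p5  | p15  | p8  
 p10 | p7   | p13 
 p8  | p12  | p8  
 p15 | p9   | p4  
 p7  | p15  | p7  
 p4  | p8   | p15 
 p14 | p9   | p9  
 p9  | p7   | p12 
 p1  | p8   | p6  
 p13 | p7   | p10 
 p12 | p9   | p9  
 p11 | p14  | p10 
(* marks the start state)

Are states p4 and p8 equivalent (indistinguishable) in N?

No

Reachable states from the start: {p1,p2,p3,p4,p6,p7,p8,p9,p10,p12,p13,p15}. Unreachable: {p5,p11,p14} — drop them.
Start with accepting vs non-accepting: {p1,p2,p3,p6,p7,p8,p10,p12,p13,p15} | {p4,p9}.
Split {p1,p2,p3,p6,p7,p8,p10,p12,p13,p15} by δ(·,0) → {p1,p2,p3,p6,p7,p8,p10,p13} and {p12,p15}.
On input 0, block {p1,p2,p3,p6,p7,p8,p10,p13} splits into {p1,p2,p3,p6,p10,p13} and {p7,p8}.
Split {p1,p2,p3,p6,p10,p13} by δ(·,0) → {p1,p6,p10,p13} and {p2,p3}.
The partition is now stable with 5 blocks: {p1,p6,p10,p13} | {p4,p9} | {p12,p15} | {p7,p8} | {p2,p3}.
p4 and p8 end up in different blocks, so they are distinguishable. For instance, the string 'ε' is accepted from only p8.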